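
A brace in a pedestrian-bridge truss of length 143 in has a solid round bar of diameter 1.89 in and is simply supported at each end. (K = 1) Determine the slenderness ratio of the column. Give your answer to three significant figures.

I = πd⁴/64 = π×1.89⁴/64 = 0.6264 in⁴
A = 2.806 in²;  r_min = √(I/A) = √(0.6264/2.806) = 0.4725 in
L_e = K·L = 1 × 143 = 143.0 in
λ = L_e / r_min = 143.00 / 0.4725 = 303

λ ≈ 303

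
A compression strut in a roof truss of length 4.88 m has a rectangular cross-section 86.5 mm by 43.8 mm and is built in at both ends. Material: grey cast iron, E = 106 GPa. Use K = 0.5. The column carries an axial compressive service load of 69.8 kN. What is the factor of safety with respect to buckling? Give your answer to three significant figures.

Buckling occurs about the weak axis: I_min = h·b³/12 with b = 43.8 mm (the shorter side).
I_min = 86.5×43.8³/12 = 6.057×10^5 mm⁴
I = 6.057×10^5 mm⁴ = 6.057×10^-7 m⁴
Effective length L_e = K·L = 0.5 × 4.88 = 2.440 m
P_cr = π²EI / L_e² = π² × 106×10⁹ × 6.057×10^-7 / 2.440² = 1.064×10^5 N
Factor of safety n = P_cr / P = 106.43 / 69.8 = 1.52

n ≈ 1.52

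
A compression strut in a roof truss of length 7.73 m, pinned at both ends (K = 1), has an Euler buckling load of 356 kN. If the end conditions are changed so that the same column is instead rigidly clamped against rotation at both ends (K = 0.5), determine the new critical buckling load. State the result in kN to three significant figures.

P_cr ∝ 1/K², so P_cr,new = P_cr,old × (K_old/K_new)² = 356 × (1/0.5)²
= 356 × 4.000 = 1420 kN

P_cr ≈ 1420 kN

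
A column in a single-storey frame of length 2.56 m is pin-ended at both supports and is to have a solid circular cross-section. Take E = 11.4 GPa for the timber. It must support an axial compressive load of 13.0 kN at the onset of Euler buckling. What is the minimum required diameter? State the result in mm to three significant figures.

d ≈ 62.7 mm

L_e = K·L = 1 × 2.56 = 2.560 m
Required I = P_cr·L_e²/(π²E) = 1.300×10^4 × 2.560² / (π² × 1.14×10^10) = 7.572×10^-7 m⁴
I_req = 7.572×10^5 mm⁴
Solid circle: I = πd⁴/64  ⇒  d = (64I/π)^(1/4) = (64×7.572×10^5/π)^(1/4) = 62.7 mm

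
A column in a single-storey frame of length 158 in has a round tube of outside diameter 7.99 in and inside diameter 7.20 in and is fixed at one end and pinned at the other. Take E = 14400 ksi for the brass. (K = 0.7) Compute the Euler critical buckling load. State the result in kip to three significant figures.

P_cr ≈ 792 kip

d_o = 7.99 in, d_i = 7.20 in
I = π(d_o⁴ − d_i⁴)/64 = π(7.99⁴ − 7.200⁴)/64 = 68.14 in⁴
Effective length L_e = K·L = 0.7 × 158 = 110.6 in
P_cr = π²EI / L_e² = π² × 14400×10³ × 68.14 / 110.6² = 7.917×10^5 lb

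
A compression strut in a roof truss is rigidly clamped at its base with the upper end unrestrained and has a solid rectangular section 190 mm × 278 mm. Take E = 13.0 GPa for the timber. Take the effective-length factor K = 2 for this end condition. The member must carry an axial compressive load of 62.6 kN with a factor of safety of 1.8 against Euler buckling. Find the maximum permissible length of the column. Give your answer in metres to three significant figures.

L_max ≈ 6.73 m

Buckling occurs about the weak axis: I_min = h·b³/12 with b = 190 mm (the shorter side).
I_min = 278×190³/12 = 1.589×10^8 mm⁴
I = 1.589×10^-4 m⁴
Required critical load P_cr = n·P = 1.8 × 62.6 = 112.7 kN = 1.127×10^5 N
From P_cr = π²EI/(K·L)²:  L = (1/K)·√(π²EI/P_cr) = (1/2)·√(π²×1.30×10^10×1.589×10^-4/1.127×10^5)
L = 6.73 m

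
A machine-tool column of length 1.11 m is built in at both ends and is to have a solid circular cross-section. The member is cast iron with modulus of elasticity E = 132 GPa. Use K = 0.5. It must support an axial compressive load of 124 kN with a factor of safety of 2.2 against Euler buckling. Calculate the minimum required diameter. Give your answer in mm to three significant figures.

Required P_cr = n·P = 2.2 × 124 = 272.8 kN
L_e = K·L = 0.5 × 1.11 = 0.5550 m
Required I = P_cr·L_e²/(π²E) = 2.728×10^5 × 0.5550² / (π² × 1.32×10^11) = 6.450×10^-8 m⁴
I_req = 6.450×10^4 mm⁴
Solid circle: I = πd⁴/64  ⇒  d = (64I/π)^(1/4) = (64×6.450×10^4/π)^(1/4) = 33.9 mm

d ≈ 33.9 mm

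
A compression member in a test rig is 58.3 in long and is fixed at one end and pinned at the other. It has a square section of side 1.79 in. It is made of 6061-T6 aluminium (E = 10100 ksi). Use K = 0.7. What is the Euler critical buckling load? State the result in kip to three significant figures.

P_cr ≈ 51.2 kip

I = a⁴/12 = 1.79⁴/12 = 0.8555 in⁴
Effective length L_e = K·L = 0.7 × 58.3 = 40.81 in
P_cr = π²EI / L_e² = π² × 10100×10³ × 0.8555 / 40.81² = 5.121×10^4 lb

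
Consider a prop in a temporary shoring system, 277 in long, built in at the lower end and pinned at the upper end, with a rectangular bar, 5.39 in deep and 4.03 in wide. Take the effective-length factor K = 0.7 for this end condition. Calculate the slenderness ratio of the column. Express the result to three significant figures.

λ ≈ 167

For a rectangle r_min = b/√12 = 4.03/√12 = 1.163 in
L_e = K·L = 0.7 × 277 = 193.9 in
λ = L_e / r_min = 193.90 / 1.163 = 167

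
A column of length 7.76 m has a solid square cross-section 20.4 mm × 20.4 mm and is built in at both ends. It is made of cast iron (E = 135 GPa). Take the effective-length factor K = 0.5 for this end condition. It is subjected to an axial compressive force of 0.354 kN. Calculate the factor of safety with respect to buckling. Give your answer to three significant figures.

I = a⁴/12 = 20.4⁴/12 = 1.443×10^4 mm⁴
I = 1.443×10^4 mm⁴ = 1.443×10^-8 m⁴
Effective length L_e = K·L = 0.5 × 7.76 = 3.880 m
P_cr = π²EI / L_e² = π² × 135×10⁹ × 1.443×10^-8 / 3.880² = 1.277×10^3 N
Factor of safety n = P_cr / P = 1.2773 / 0.354 = 3.61

n ≈ 3.61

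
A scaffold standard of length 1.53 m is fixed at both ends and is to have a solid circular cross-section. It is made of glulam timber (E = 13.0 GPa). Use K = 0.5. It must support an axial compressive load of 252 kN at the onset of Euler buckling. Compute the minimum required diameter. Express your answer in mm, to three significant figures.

L_e = K·L = 0.5 × 1.53 = 0.7650 m
Required I = P_cr·L_e²/(π²E) = 2.520×10^5 × 0.7650² / (π² × 1.30×10^10) = 1.149×10^-6 m⁴
I_req = 1.149×10^6 mm⁴
Solid circle: I = πd⁴/64  ⇒  d = (64I/π)^(1/4) = (64×1.149×10^6/π)^(1/4) = 69.6 mm

d ≈ 69.6 mm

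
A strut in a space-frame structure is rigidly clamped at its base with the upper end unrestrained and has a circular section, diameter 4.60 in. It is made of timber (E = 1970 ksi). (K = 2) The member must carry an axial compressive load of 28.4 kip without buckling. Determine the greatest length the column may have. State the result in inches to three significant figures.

L_max ≈ 61.3 in

I = πd⁴/64 = π×4.60⁴/64 = 21.98 in⁴
At the buckling limit P_cr = P = 2.840×10^4 lb
From P_cr = π²EI/(K·L)²:  L = (1/K)·√(π²EI/P_cr) = (1/2)·√(π²×1.97×10^6×21.98/2.840×10^4)
L = 61.3 in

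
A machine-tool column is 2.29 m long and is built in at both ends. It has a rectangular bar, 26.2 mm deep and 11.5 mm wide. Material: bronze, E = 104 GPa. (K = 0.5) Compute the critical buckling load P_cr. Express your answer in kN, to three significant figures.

Buckling occurs about the weak axis: I_min = h·b³/12 with b = 11.5 mm (the shorter side).
I_min = 26.2×11.5³/12 = 3.321×10^3 mm⁴
I = 3.321×10^3 mm⁴ = 3.321×10^-9 m⁴
Effective length L_e = K·L = 0.5 × 2.29 = 1.145 m
P_cr = π²EI / L_e² = π² × 104×10⁹ × 3.321×10^-9 / 1.145² = 2.600×10^3 N

P_cr ≈ 2.60 kN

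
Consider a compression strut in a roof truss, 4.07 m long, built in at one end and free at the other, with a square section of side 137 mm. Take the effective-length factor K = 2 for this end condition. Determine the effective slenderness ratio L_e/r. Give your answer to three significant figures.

λ ≈ 206

For a square r = a/√12 = 137/√12 = 39.55 mm
L_e = K·L = 2 × 4.07 m = 8.140 m = 8140.0 mm
λ = L_e / r_min = 8140.0 / 39.55 = 206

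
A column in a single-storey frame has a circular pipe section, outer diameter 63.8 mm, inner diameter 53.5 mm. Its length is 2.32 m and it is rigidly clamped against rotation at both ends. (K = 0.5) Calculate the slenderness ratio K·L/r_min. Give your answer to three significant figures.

λ ≈ 55.7

d_o = 63.8 mm, d_i = 53.5 mm
I = π(d_o⁴ − d_i⁴)/64 = π(63.8⁴ − 53.50⁴)/64 = 4.112×10^5 mm⁴
A = 948.9 mm²;  r_min = √(I/A) = √(4.112×10^5/948.9) = 20.82 mm
L_e = K·L = 0.5 × 2.32 m = 1.160 m = 1160.0 mm
λ = L_e / r_min = 1160.0 / 20.82 = 55.7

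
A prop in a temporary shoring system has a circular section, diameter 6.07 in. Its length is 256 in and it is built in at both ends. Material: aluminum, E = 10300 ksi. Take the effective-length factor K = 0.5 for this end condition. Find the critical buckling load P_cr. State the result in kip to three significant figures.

I = πd⁴/64 = π×6.07⁴/64 = 66.64 in⁴
Effective length L_e = K·L = 0.5 × 256 = 128.0 in
P_cr = π²EI / L_e² = π² × 10300×10³ × 66.64 / 128.0² = 4.135×10^5 lb

P_cr ≈ 413 kip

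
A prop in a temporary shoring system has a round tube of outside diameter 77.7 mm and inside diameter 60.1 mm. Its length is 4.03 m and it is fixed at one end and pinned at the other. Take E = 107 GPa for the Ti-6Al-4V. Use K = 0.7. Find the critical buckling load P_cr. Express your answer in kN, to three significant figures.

P_cr ≈ 152 kN

d_o = 77.7 mm, d_i = 60.1 mm
I = π(d_o⁴ − d_i⁴)/64 = π(77.7⁴ − 60.10⁴)/64 = 1.149×10^6 mm⁴
I = 1.149×10^6 mm⁴ = 1.149×10^-6 m⁴
Effective length L_e = K·L = 0.7 × 4.03 = 2.821 m
P_cr = π²EI / L_e² = π² × 107×10⁹ × 1.149×10^-6 / 2.821² = 1.524×10^5 N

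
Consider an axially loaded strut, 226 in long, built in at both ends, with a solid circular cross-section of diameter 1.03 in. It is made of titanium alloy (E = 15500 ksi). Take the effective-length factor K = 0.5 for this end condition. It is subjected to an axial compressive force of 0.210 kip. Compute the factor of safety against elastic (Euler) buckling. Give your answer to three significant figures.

n ≈ 3.15

I = πd⁴/64 = π×1.03⁴/64 = 5.525×10^-2 in⁴
Effective length L_e = K·L = 0.5 × 226 = 113.0 in
P_cr = π²EI / L_e² = π² × 15500×10³ × 5.525×10^-2 / 113.0² = 661.9 lb
Factor of safety n = P_cr / P = 0.66190 / 0.210 = 3.15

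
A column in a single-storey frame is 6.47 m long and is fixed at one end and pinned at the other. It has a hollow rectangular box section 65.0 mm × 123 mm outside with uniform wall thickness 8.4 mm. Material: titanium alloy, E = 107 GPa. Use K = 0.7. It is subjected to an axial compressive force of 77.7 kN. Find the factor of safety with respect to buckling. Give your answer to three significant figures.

n ≈ 1.21

Inner dimensions: h_i = 123 − 2×8.4 = 106.2 mm, b_i = 65.0 − 2×8.4 = 48.20 mm
Weak-axis I_min = (h_o·b_o³ − h_i·b_i³)/12 with b_o = 65.0, b_i = 48.20 mm (shorter outer/inner sides).
I_min = (123×65.0³ − 106.2×48.20³)/12 = 1.824×10^6 mm⁴
I = 1.824×10^6 mm⁴ = 1.824×10^-6 m⁴
Effective length L_e = K·L = 0.7 × 6.47 = 4.529 m
P_cr = π²EI / L_e² = π² × 107×10⁹ × 1.824×10^-6 / 4.529² = 9.390×10^4 N
Factor of safety n = P_cr / P = 93.902 / 77.7 = 1.21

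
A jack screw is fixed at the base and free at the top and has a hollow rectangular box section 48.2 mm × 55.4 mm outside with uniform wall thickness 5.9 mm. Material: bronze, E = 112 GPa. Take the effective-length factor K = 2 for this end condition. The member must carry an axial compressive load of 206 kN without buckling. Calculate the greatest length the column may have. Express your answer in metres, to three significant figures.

Inner dimensions: h_i = 55.4 − 2×5.9 = 43.60 mm, b_i = 48.2 − 2×5.9 = 36.40 mm
Weak-axis I_min = (h_o·b_o³ − h_i·b_i³)/12 with b_o = 48.2, b_i = 36.40 mm (shorter outer/inner sides).
I_min = (55.4×48.2³ − 43.60×36.40³)/12 = 3.417×10^5 mm⁴
I = 3.417×10^-7 m⁴
At the buckling limit P_cr = P = 2.060×10^5 N
From P_cr = π²EI/(K·L)²:  L = (1/K)·√(π²EI/P_cr) = (1/2)·√(π²×1.12×10^11×3.417×10^-7/2.060×10^5)
L = 0.677 m

L_max ≈ 0.677 m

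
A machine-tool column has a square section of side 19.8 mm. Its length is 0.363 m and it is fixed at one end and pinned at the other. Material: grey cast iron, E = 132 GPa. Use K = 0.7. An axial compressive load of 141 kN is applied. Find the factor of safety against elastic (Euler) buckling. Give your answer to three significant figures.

n ≈ 1.83

I = a⁴/12 = 19.8⁴/12 = 1.281×10^4 mm⁴
I = 1.281×10^4 mm⁴ = 1.281×10^-8 m⁴
Effective length L_e = K·L = 0.7 × 0.363 = 0.2541 m
P_cr = π²EI / L_e² = π² × 132×10⁹ × 1.281×10^-8 / 0.2541² = 2.584×10^5 N
Factor of safety n = P_cr / P = 258.43 / 141 = 1.83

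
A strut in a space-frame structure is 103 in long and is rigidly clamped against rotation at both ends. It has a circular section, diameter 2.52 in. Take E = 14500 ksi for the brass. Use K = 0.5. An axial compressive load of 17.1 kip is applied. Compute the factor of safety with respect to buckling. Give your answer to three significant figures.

n ≈ 6.25

I = πd⁴/64 = π×2.52⁴/64 = 1.980 in⁴
Effective length L_e = K·L = 0.5 × 103 = 51.50 in
P_cr = π²EI / L_e² = π² × 14500×10³ × 1.980 / 51.50² = 1.068×10^5 lb
Factor of safety n = P_cr / P = 106.81 / 17.1 = 6.25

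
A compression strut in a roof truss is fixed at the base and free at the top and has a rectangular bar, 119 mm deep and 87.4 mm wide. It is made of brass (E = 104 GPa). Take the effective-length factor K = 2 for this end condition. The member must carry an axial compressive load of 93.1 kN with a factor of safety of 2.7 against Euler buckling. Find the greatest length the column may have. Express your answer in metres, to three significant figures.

Buckling occurs about the weak axis: I_min = h·b³/12 with b = 87.4 mm (the shorter side).
I_min = 119×87.4³/12 = 6.621×10^6 mm⁴
I = 6.621×10^-6 m⁴
Required critical load P_cr = n·P = 2.7 × 93.1 = 251.4 kN = 2.514×10^5 N
From P_cr = π²EI/(K·L)²:  L = (1/K)·√(π²EI/P_cr) = (1/2)·√(π²×1.04×10^11×6.621×10^-6/2.514×10^5)
L = 2.60 m

L_max ≈ 2.60 m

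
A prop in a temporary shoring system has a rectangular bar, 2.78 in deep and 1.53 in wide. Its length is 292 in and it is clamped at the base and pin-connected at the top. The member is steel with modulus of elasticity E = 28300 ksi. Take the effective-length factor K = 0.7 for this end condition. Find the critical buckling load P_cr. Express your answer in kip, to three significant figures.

P_cr ≈ 5.55 kip

Buckling occurs about the weak axis: I_min = h·b³/12 with b = 1.53 in (the shorter side).
I_min = 2.78×1.53³/12 = 0.8297 in⁴
Effective length L_e = K·L = 0.7 × 292 = 204.4 in
P_cr = π²EI / L_e² = π² × 28300×10³ × 0.8297 / 204.4² = 5.547×10^3 lb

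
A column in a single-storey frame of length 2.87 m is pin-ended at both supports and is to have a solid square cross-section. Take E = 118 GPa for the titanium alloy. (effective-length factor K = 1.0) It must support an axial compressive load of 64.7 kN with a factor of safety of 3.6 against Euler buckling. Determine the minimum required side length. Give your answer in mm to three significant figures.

Required P_cr = n·P = 3.6 × 64.7 = 232.9 kN
L_e = K·L = 1 × 2.87 = 2.870 m
Required I = P_cr·L_e²/(π²E) = 2.329×10^5 × 2.870² / (π² × 1.18×10^11) = 1.647×10^-6 m⁴
I_req = 1.647×10^6 mm⁴
Solid square: I = a⁴/12  ⇒  a = (12I)^(1/4) = (12×1.647×10^6)^(1/4) = 66.7 mm

a ≈ 66.7 mm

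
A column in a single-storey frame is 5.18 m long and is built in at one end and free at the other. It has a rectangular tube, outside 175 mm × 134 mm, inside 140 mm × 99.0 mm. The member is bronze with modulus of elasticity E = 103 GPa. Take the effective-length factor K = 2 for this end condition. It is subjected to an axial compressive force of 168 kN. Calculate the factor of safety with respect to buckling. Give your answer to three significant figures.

n ≈ 1.34

Weak-axis I_min = (h_o·b_o³ − h_i·b_i³)/12 with b_o = 134, b_i = 99.00 mm (shorter outer/inner sides).
I_min = (175×134³ − 140.0×99.00³)/12 = 2.377×10^7 mm⁴
I = 2.377×10^7 mm⁴ = 2.377×10^-5 m⁴
Effective length L_e = K·L = 2 × 5.18 = 10.36 m
P_cr = π²EI / L_e² = π² × 103×10⁹ × 2.377×10^-5 / 10.36² = 2.251×10^5 N
Factor of safety n = P_cr / P = 225.13 / 168 = 1.34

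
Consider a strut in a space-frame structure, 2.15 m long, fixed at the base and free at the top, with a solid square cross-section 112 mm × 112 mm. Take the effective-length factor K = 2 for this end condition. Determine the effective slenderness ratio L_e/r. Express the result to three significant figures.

For a square r = a/√12 = 112/√12 = 32.33 mm
L_e = K·L = 2 × 2.15 m = 4.300 m = 4300.0 mm
λ = L_e / r_min = 4300.0 / 32.33 = 133

λ ≈ 133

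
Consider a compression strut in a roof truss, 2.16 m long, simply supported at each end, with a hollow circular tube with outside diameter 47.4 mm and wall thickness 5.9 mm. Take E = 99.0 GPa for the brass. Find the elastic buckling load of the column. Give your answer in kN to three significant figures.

Inner diameter d_i = 47.4 − 2×5.9 = 35.60 mm
I = π(d_o⁴ − d_i⁴)/64 = π(47.4⁴ − 35.60⁴)/64 = 1.689×10^5 mm⁴
I = 1.689×10^5 mm⁴ = 1.689×10^-7 m⁴
Effective length L_e = K·L = 1 × 2.16 = 2.160 m
P_cr = π²EI / L_e² = π² × 99.0×10⁹ × 1.689×10^-7 / 2.160² = 3.538×10^4 N

P_cr ≈ 35.4 kN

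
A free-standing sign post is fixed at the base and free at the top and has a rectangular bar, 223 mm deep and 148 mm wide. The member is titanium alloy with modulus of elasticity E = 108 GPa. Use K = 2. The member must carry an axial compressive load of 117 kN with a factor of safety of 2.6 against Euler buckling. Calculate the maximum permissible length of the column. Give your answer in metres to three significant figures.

Buckling occurs about the weak axis: I_min = h·b³/12 with b = 148 mm (the shorter side).
I_min = 223×148³/12 = 6.024×10^7 mm⁴
I = 6.024×10^-5 m⁴
Required critical load P_cr = n·P = 2.6 × 117 = 304.2 kN = 3.042×10^5 N
From P_cr = π²EI/(K·L)²:  L = (1/K)·√(π²EI/P_cr) = (1/2)·√(π²×1.08×10^11×6.024×10^-5/3.042×10^5)
L = 7.26 m

L_max ≈ 7.26 m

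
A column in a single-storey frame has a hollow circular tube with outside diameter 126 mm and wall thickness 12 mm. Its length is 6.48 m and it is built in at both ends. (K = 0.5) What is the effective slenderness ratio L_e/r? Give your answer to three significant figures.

Inner diameter d_i = 126 − 2×12 = 102.0 mm
I = π(d_o⁴ − d_i⁴)/64 = π(126⁴ − 102.0⁴)/64 = 7.059×10^6 mm⁴
A = 4.298×10^3 mm²;  r_min = √(I/A) = √(7.059×10^6/4.298×10^3) = 40.53 mm
L_e = K·L = 0.5 × 6.48 m = 3.240 m = 3240.0 mm
λ = L_e / r_min = 3240.0 / 40.53 = 79.9

λ ≈ 79.9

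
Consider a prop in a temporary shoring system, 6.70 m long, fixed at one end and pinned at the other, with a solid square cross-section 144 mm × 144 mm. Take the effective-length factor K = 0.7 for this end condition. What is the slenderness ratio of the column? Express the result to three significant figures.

λ ≈ 113

I = a⁴/12 = 144⁴/12 = 3.583×10^7 mm⁴
A = 2.074×10^4 mm²;  r_min = √(I/A) = √(3.583×10^7/2.074×10^4) = 41.57 mm
L_e = K·L = 0.7 × 6.70 m = 4.690 m = 4690.0 mm
λ = L_e / r_min = 4690.0 / 41.57 = 113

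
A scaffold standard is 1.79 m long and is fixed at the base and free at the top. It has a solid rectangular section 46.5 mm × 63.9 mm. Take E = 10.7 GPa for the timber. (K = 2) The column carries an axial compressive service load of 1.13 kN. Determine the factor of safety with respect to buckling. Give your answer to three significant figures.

Buckling occurs about the weak axis: I_min = h·b³/12 with b = 46.5 mm (the shorter side).
I_min = 63.9×46.5³/12 = 5.354×10^5 mm⁴
I = 5.354×10^5 mm⁴ = 5.354×10^-7 m⁴
Effective length L_e = K·L = 2 × 1.79 = 3.580 m
P_cr = π²EI / L_e² = π² × 10.7×10⁹ × 5.354×10^-7 / 3.580² = 4.412×10^3 N
Factor of safety n = P_cr / P = 4.4116 / 1.13 = 3.90

n ≈ 3.90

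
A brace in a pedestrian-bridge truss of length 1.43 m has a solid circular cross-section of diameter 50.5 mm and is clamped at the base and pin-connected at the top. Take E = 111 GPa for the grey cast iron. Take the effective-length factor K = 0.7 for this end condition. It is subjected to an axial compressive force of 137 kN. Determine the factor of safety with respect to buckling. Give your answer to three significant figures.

n ≈ 2.55

I = πd⁴/64 = π×50.5⁴/64 = 3.193×10^5 mm⁴
I = 3.193×10^5 mm⁴ = 3.193×10^-7 m⁴
Effective length L_e = K·L = 0.7 × 1.43 = 1.001 m
P_cr = π²EI / L_e² = π² × 111×10⁹ × 3.193×10^-7 / 1.001² = 3.491×10^5 N
Factor of safety n = P_cr / P = 349.05 / 137 = 2.55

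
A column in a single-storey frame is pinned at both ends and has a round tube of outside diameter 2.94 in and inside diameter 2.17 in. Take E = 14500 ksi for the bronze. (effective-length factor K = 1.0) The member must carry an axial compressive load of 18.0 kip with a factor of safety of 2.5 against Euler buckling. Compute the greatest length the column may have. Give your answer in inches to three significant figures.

d_o = 2.94 in, d_i = 2.17 in
I = π(d_o⁴ − d_i⁴)/64 = π(2.94⁴ − 2.170⁴)/64 = 2.579 in⁴
Required critical load P_cr = n·P = 2.5 × 18.0 = 45.00 kip = 4.500×10^4 lb
From P_cr = π²EI/(K·L)²:  L = (1/K)·√(π²EI/P_cr) = (1/1)·√(π²×1.45×10^7×2.579/4.500×10^4)
L = 90.6 in

L_max ≈ 90.6 in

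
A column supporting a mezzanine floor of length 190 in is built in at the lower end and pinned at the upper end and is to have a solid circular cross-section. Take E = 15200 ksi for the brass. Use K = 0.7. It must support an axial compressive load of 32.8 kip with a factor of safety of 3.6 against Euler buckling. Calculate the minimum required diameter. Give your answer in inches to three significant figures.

Required P_cr = n·P = 3.6 × 32.8 = 118.1 kip
L_e = K·L = 0.7 × 190 = 133.0 in
Required I = P_cr·L_e²/(π²E) = 1.181×10^5 × 133.0² / (π² × 1.52×10^7) = 13.92 in⁴
Solid circle: I = πd⁴/64  ⇒  d = (64I/π)^(1/4) = (64×13.92/π)^(1/4) = 4.10 in

d ≈ 4.10 in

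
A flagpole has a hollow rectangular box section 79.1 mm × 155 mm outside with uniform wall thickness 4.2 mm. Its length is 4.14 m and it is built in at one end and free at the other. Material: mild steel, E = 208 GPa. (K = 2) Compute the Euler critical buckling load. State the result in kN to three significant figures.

P_cr ≈ 62.1 kN

Inner dimensions: h_i = 155 − 2×4.2 = 146.6 mm, b_i = 79.1 − 2×4.2 = 70.70 mm
Weak-axis I_min = (h_o·b_o³ − h_i·b_i³)/12 with b_o = 79.1, b_i = 70.70 mm (shorter outer/inner sides).
I_min = (155×79.1³ − 146.6×70.70³)/12 = 2.075×10^6 mm⁴
I = 2.075×10^6 mm⁴ = 2.075×10^-6 m⁴
Effective length L_e = K·L = 2 × 4.14 = 8.280 m
P_cr = π²EI / L_e² = π² × 208×10⁹ × 2.075×10^-6 / 8.280² = 6.214×10^4 N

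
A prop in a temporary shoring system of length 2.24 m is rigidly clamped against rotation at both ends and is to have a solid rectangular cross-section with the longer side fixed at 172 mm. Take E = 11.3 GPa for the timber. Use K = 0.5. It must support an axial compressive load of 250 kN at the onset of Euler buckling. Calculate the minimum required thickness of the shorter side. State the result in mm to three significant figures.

b ≈ 58.1 mm

L_e = K·L = 0.5 × 2.24 = 1.120 m
Required I = P_cr·L_e²/(π²E) = 2.500×10^5 × 1.120² / (π² × 1.13×10^10) = 2.812×10^-6 m⁴
I_req = 2.812×10^6 mm⁴
Rectangle, weak axis: I_min = h·b³/12 with h = 172 mm fixed  ⇒  b = (12I/h)^(1/3) = 58.1 mm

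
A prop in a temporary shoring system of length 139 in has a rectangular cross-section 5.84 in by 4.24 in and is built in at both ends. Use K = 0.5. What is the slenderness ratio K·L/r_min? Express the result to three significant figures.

λ ≈ 56.8

Buckling occurs about the weak axis: I_min = h·b³/12 with b = 4.24 in (the shorter side).
I_min = 5.84×4.24³/12 = 37.10 in⁴
A = 24.76 in²;  r_min = √(I/A) = √(37.10/24.76) = 1.224 in
L_e = K·L = 0.5 × 139 = 69.50 in
λ = L_e / r_min = 69.500 / 1.224 = 56.8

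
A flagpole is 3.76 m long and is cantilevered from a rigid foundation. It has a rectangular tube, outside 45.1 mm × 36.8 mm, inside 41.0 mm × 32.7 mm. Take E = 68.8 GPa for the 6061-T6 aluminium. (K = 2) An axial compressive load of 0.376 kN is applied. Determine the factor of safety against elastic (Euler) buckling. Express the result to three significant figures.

n ≈ 2.17

Weak-axis I_min = (h_o·b_o³ − h_i·b_i³)/12 with b_o = 36.8, b_i = 32.70 mm (shorter outer/inner sides).
I_min = (45.1×36.8³ − 41.00×32.70³)/12 = 6.783×10^4 mm⁴
I = 6.783×10^4 mm⁴ = 6.783×10^-8 m⁴
Effective length L_e = K·L = 2 × 3.76 = 7.520 m
P_cr = π²EI / L_e² = π² × 68.8×10⁹ × 6.783×10^-8 / 7.520² = 814.5 N
Factor of safety n = P_cr / P = 0.81452 / 0.376 = 2.17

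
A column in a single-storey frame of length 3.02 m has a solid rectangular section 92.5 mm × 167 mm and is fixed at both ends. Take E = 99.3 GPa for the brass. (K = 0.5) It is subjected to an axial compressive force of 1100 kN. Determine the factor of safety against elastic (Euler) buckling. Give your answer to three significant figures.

Buckling occurs about the weak axis: I_min = h·b³/12 with b = 92.5 mm (the shorter side).
I_min = 167×92.5³/12 = 1.101×10^7 mm⁴
I = 1.101×10^7 mm⁴ = 1.101×10^-5 m⁴
Effective length L_e = K·L = 0.5 × 3.02 = 1.510 m
P_cr = π²EI / L_e² = π² × 99.3×10⁹ × 1.101×10^-5 / 1.510² = 4.734×10^6 N
Factor of safety n = P_cr / P = 4734.3 / 1100 = 4.30

n ≈ 4.30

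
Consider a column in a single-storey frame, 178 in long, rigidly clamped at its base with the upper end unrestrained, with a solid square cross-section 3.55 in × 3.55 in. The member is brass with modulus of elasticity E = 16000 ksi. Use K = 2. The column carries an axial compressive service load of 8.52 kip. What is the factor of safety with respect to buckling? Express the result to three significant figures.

n ≈ 1.94

I = a⁴/12 = 3.55⁴/12 = 13.24 in⁴
Effective length L_e = K·L = 2 × 178 = 356.0 in
P_cr = π²EI / L_e² = π² × 16000×10³ × 13.24 / 356.0² = 1.649×10^4 lb
Factor of safety n = P_cr / P = 16.491 / 8.52 = 1.94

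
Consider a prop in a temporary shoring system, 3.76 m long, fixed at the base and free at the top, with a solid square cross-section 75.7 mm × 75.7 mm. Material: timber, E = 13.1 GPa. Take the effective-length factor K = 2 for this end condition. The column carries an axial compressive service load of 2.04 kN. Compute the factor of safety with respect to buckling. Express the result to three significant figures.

n ≈ 3.07

I = a⁴/12 = 75.7⁴/12 = 2.737×10^6 mm⁴
I = 2.737×10^6 mm⁴ = 2.737×10^-6 m⁴
Effective length L_e = K·L = 2 × 3.76 = 7.520 m
P_cr = π²EI / L_e² = π² × 13.1×10⁹ × 2.737×10^-6 / 7.520² = 6.257×10^3 N
Factor of safety n = P_cr / P = 6.2566 / 2.04 = 3.07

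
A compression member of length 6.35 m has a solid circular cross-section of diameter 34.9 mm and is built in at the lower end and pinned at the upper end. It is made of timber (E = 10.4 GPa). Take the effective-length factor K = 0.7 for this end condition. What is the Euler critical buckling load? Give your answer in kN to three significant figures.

I = πd⁴/64 = π×34.9⁴/64 = 7.282×10^4 mm⁴
I = 7.282×10^4 mm⁴ = 7.282×10^-8 m⁴
Effective length L_e = K·L = 0.7 × 6.35 = 4.445 m
P_cr = π²EI / L_e² = π² × 10.4×10⁹ × 7.282×10^-8 / 4.445² = 378.3 N

P_cr ≈ 0.378 kN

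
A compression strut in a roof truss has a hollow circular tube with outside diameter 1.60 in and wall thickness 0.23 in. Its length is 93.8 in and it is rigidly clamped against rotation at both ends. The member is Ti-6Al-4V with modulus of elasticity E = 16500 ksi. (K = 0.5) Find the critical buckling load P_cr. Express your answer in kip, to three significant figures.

Inner diameter d_i = 1.60 − 2×0.23 = 1.140 in
I = π(d_o⁴ − d_i⁴)/64 = π(1.60⁴ − 1.140⁴)/64 = 0.2388 in⁴
Effective length L_e = K·L = 0.5 × 93.8 = 46.90 in
P_cr = π²EI / L_e² = π² × 16500×10³ × 0.2388 / 46.90² = 1.768×10^4 lb

P_cr ≈ 17.7 kip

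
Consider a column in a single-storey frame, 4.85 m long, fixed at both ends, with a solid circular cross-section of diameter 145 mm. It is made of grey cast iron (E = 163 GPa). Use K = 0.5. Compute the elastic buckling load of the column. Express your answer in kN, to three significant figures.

I = πd⁴/64 = π×145⁴/64 = 2.170×10^7 mm⁴
I = 2.170×10^7 mm⁴ = 2.170×10^-5 m⁴
Effective length L_e = K·L = 0.5 × 4.85 = 2.425 m
P_cr = π²EI / L_e² = π² × 163×10⁹ × 2.170×10^-5 / 2.425² = 5.936×10^6 N

P_cr ≈ 5940 kN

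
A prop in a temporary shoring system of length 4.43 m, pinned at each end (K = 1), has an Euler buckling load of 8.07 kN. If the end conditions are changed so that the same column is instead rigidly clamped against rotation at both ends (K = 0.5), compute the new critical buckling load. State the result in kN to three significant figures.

P_cr ≈ 32.3 kN

P_cr ∝ 1/K², so P_cr,new = P_cr,old × (K_old/K_new)² = 8.07 × (1/0.5)²
= 8.07 × 4.000 = 32.3 kN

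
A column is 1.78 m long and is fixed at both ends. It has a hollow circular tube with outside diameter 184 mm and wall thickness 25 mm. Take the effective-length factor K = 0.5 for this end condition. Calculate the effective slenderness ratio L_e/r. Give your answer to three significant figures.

λ ≈ 15.6

Inner diameter d_i = 184 − 2×25 = 134.0 mm
I = π(d_o⁴ − d_i⁴)/64 = π(184⁴ − 134.0⁴)/64 = 4.044×10^7 mm⁴
A = 1.249×10^4 mm²;  r_min = √(I/A) = √(4.044×10^7/1.249×10^4) = 56.91 mm
L_e = K·L = 0.5 × 1.78 m = 0.8900 m = 890.00 mm
λ = L_e / r_min = 890.00 / 56.91 = 15.6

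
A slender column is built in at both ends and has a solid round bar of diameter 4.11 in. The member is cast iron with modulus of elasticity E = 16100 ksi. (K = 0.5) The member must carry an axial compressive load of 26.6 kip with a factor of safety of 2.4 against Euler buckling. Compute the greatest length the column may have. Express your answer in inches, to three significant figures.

L_max ≈ 373 in

I = πd⁴/64 = π×4.11⁴/64 = 14.01 in⁴
Required critical load P_cr = n·P = 2.4 × 26.6 = 63.84 kip = 6.384×10^4 lb
From P_cr = π²EI/(K·L)²:  L = (1/K)·√(π²EI/P_cr) = (1/0.5)·√(π²×1.61×10^7×14.01/6.384×10^4)
L = 373 in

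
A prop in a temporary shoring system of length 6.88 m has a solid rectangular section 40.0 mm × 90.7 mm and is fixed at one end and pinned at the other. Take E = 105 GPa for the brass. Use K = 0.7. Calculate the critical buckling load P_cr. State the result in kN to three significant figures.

P_cr ≈ 21.6 kN

Buckling occurs about the weak axis: I_min = h·b³/12 with b = 40.0 mm (the shorter side).
I_min = 90.7×40.0³/12 = 4.837×10^5 mm⁴
I = 4.837×10^5 mm⁴ = 4.837×10^-7 m⁴
Effective length L_e = K·L = 0.7 × 6.88 = 4.816 m
P_cr = π²EI / L_e² = π² × 105×10⁹ × 4.837×10^-7 / 4.816² = 2.161×10^4 N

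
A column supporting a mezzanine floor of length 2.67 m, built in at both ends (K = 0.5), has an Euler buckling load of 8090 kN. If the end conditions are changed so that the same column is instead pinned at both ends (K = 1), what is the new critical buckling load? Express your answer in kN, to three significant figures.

P_cr ≈ 2020 kN

P_cr ∝ 1/K², so P_cr,new = P_cr,old × (K_old/K_new)² = 8090 × (0.5/1)²
= 8090 × 0.2500 = 2020 kN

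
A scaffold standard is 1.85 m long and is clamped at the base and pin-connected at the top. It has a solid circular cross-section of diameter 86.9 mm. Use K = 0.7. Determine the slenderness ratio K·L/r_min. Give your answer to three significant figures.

λ ≈ 59.6

I = πd⁴/64 = π×86.9⁴/64 = 2.799×10^6 mm⁴
A = 5.931×10^3 mm²;  r_min = √(I/A) = √(2.799×10^6/5.931×10^3) = 21.72 mm
L_e = K·L = 0.7 × 1.85 m = 1.295 m = 1295.0 mm
λ = L_e / r_min = 1295.0 / 21.72 = 59.6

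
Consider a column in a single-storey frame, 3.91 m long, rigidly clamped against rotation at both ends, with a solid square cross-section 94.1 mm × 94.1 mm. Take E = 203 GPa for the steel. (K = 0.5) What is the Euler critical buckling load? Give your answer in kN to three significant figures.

P_cr ≈ 3430 kN

I = a⁴/12 = 94.1⁴/12 = 6.534×10^6 mm⁴
I = 6.534×10^6 mm⁴ = 6.534×10^-6 m⁴
Effective length L_e = K·L = 0.5 × 3.91 = 1.955 m
P_cr = π²EI / L_e² = π² × 203×10⁹ × 6.534×10^-6 / 1.955² = 3.425×10^6 N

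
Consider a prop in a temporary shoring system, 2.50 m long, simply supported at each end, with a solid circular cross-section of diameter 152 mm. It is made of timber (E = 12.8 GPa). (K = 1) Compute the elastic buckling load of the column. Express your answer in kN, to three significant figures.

I = πd⁴/64 = π×152⁴/64 = 2.620×10^7 mm⁴
I = 2.620×10^7 mm⁴ = 2.620×10^-5 m⁴
Effective length L_e = K·L = 1 × 2.50 = 2.500 m
P_cr = π²EI / L_e² = π² × 12.8×10⁹ × 2.620×10^-5 / 2.500² = 5.296×10^5 N

P_cr ≈ 530 kN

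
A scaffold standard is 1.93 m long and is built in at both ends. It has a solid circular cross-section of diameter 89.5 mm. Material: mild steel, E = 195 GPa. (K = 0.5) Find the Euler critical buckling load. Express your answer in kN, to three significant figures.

P_cr ≈ 6510 kN

I = πd⁴/64 = π×89.5⁴/64 = 3.150×10^6 mm⁴
I = 3.150×10^6 mm⁴ = 3.150×10^-6 m⁴
Effective length L_e = K·L = 0.5 × 1.93 = 0.9650 m
P_cr = π²EI / L_e² = π² × 195×10⁹ × 3.150×10^-6 / 0.9650² = 6.509×10^6 N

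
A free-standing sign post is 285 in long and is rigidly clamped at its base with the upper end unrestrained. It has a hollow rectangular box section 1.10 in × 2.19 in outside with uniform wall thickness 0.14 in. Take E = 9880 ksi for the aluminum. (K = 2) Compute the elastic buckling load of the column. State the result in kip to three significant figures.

P_cr ≈ 0.0466 kip

Inner dimensions: h_i = 2.19 − 2×0.14 = 1.910 in, b_i = 1.10 − 2×0.14 = 0.8200 in
Weak-axis I_min = (h_o·b_o³ − h_i·b_i³)/12 with b_o = 1.10, b_i = 0.8200 in (shorter outer/inner sides).
I_min = (2.19×1.10³ − 1.910×0.8200³)/12 = 0.1551 in⁴
Effective length L_e = K·L = 2 × 285 = 570.0 in
P_cr = π²EI / L_e² = π² × 9880×10³ × 0.1551 / 570.0² = 46.56 lb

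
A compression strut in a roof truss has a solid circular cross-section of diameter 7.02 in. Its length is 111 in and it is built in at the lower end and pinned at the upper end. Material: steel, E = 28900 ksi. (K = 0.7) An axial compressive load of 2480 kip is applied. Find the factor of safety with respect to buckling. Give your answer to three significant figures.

I = πd⁴/64 = π×7.02⁴/64 = 119.2 in⁴
Effective length L_e = K·L = 0.7 × 111 = 77.70 in
P_cr = π²EI / L_e² = π² × 28900×10³ × 119.2 / 77.70² = 5.632×10^6 lb
Factor of safety n = P_cr / P = 5632.1 / 2480 = 2.27

n ≈ 2.27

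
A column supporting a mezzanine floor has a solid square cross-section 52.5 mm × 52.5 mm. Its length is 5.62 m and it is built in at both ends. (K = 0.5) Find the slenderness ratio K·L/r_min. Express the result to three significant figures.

I = a⁴/12 = 52.5⁴/12 = 6.331×10^5 mm⁴
A = 2.756×10^3 mm²;  r_min = √(I/A) = √(6.331×10^5/2.756×10^3) = 15.16 mm
L_e = K·L = 0.5 × 5.62 m = 2.810 m = 2810.0 mm
λ = L_e / r_min = 2810.0 / 15.16 = 185

λ ≈ 185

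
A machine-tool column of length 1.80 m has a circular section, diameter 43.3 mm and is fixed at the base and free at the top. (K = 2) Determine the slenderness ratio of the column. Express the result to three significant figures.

λ ≈ 333

For a solid circle r = d/4 = 43.3/4 = 10.82 mm
L_e = K·L = 2 × 1.80 m = 3.600 m = 3600.0 mm
λ = L_e / r_min = 3600.0 / 10.82 = 333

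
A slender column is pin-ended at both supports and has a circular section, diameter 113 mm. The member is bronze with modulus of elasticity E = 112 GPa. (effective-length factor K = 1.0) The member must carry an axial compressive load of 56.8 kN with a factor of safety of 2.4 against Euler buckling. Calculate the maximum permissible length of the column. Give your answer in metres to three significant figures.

I = πd⁴/64 = π×113⁴/64 = 8.004×10^6 mm⁴
I = 8.004×10^-6 m⁴
Required critical load P_cr = n·P = 2.4 × 56.8 = 136.3 kN = 1.363×10^5 N
From P_cr = π²EI/(K·L)²:  L = (1/K)·√(π²EI/P_cr) = (1/1)·√(π²×1.12×10^11×8.004×10^-6/1.363×10^5)
L = 8.06 m

L_max ≈ 8.06 m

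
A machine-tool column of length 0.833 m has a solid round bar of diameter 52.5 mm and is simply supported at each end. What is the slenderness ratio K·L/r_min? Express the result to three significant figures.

I = πd⁴/64 = π×52.5⁴/64 = 3.729×10^5 mm⁴
A = 2.165×10^3 mm²;  r_min = √(I/A) = √(3.729×10^5/2.165×10^3) = 13.13 mm
L_e = K·L = 1 × 0.833 m = 0.8330 m = 833.00 mm
λ = L_e / r_min = 833.00 / 13.13 = 63.5

λ ≈ 63.5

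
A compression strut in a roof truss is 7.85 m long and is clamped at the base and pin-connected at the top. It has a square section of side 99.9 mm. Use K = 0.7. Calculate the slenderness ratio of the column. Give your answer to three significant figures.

λ ≈ 191

I = a⁴/12 = 99.9⁴/12 = 8.300×10^6 mm⁴
A = 9.980×10^3 mm²;  r_min = √(I/A) = √(8.300×10^6/9.980×10^3) = 28.84 mm
L_e = K·L = 0.7 × 7.85 m = 5.495 m = 5495.0 mm
λ = L_e / r_min = 5495.0 / 28.84 = 191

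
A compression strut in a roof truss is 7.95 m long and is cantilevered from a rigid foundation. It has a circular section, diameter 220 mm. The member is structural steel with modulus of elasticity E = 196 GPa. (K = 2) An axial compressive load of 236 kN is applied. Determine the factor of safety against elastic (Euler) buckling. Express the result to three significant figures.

n ≈ 3.73

I = πd⁴/64 = π×220⁴/64 = 1.150×10^8 mm⁴
I = 1.150×10^8 mm⁴ = 1.150×10^-4 m⁴
Effective length L_e = K·L = 2 × 7.95 = 15.90 m
P_cr = π²EI / L_e² = π² × 196×10⁹ × 1.150×10^-4 / 15.90² = 8.799×10^5 N
Factor of safety n = P_cr / P = 879.88 / 236 = 3.73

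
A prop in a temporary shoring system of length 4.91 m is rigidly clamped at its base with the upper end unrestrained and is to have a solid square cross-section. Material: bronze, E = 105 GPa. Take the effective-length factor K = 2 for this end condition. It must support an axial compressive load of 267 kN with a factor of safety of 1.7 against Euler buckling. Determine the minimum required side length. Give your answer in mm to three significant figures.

a ≈ 150 mm

Required P_cr = n·P = 1.7 × 267 = 453.9 kN
L_e = K·L = 2 × 4.91 = 9.820 m
Required I = P_cr·L_e²/(π²E) = 4.539×10^5 × 9.820² / (π² × 1.05×10^11) = 4.224×10^-5 m⁴
I_req = 4.224×10^7 mm⁴
Solid square: I = a⁴/12  ⇒  a = (12I)^(1/4) = (12×4.224×10^7)^(1/4) = 150 mm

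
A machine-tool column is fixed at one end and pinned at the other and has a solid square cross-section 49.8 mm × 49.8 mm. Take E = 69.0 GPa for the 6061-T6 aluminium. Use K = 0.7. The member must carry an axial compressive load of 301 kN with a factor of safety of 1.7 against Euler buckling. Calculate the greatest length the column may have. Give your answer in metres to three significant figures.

L_max ≈ 1.18 m

I = a⁴/12 = 49.8⁴/12 = 5.125×10^5 mm⁴
I = 5.125×10^-7 m⁴
Required critical load P_cr = n·P = 1.7 × 301 = 511.7 kN = 5.117×10^5 N
From P_cr = π²EI/(K·L)²:  L = (1/K)·√(π²EI/P_cr) = (1/0.7)·√(π²×6.90×10^10×5.125×10^-7/5.117×10^5)
L = 1.18 m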